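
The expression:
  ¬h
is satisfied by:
  {h: False}


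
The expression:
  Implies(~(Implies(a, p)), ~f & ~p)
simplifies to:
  p | ~a | ~f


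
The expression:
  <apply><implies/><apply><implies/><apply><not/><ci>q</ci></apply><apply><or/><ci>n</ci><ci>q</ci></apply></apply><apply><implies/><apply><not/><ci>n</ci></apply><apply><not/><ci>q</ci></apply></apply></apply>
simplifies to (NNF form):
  <apply><or/><ci>n</ci><apply><not/><ci>q</ci></apply></apply>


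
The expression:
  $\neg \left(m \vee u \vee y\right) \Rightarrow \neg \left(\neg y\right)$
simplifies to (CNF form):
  $m \vee u \vee y$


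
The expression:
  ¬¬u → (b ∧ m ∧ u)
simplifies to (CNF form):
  (b ∨ ¬u) ∧ (m ∨ ¬u)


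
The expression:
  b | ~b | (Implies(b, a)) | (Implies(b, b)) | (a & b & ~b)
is always true.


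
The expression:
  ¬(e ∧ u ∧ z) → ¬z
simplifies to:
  (e ∧ u) ∨ ¬z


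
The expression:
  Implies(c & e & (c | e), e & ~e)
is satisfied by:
  {c: False, e: False}
  {e: True, c: False}
  {c: True, e: False}


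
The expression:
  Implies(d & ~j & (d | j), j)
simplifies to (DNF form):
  j | ~d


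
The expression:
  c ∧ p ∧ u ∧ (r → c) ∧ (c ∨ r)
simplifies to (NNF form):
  c ∧ p ∧ u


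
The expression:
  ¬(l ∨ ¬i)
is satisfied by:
  {i: True, l: False}


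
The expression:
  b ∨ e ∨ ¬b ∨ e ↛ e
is always true.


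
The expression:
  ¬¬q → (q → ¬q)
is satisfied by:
  {q: False}


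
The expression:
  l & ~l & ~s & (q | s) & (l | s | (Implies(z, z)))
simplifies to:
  False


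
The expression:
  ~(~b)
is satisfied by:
  {b: True}


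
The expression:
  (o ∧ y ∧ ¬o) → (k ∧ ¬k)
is always true.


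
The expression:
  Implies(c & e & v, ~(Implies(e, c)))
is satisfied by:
  {v: False, c: False, e: False}
  {e: True, v: False, c: False}
  {c: True, v: False, e: False}
  {e: True, c: True, v: False}
  {v: True, e: False, c: False}
  {e: True, v: True, c: False}
  {c: True, v: True, e: False}


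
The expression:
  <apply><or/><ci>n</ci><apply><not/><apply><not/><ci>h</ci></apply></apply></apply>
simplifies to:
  <apply><or/><ci>h</ci><ci>n</ci></apply>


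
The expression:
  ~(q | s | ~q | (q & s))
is never true.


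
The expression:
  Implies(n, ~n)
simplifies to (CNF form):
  ~n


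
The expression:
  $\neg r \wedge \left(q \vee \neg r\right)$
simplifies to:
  $\neg r$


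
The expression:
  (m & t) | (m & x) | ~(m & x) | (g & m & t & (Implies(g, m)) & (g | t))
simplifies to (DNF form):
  True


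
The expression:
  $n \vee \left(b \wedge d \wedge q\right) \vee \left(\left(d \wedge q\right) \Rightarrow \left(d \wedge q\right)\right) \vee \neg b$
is always true.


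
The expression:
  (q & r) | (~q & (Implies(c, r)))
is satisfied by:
  {r: True, q: False, c: False}
  {r: True, c: True, q: False}
  {r: True, q: True, c: False}
  {r: True, c: True, q: True}
  {c: False, q: False, r: False}


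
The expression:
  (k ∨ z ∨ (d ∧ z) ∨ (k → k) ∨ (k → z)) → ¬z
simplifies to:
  ¬z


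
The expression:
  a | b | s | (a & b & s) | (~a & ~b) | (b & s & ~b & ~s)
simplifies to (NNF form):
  True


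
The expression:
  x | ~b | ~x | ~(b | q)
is always true.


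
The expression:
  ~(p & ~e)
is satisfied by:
  {e: True, p: False}
  {p: False, e: False}
  {p: True, e: True}


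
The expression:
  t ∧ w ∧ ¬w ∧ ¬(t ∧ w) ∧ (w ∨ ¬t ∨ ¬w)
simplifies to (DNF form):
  False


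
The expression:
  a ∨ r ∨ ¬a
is always true.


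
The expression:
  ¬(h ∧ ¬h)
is always true.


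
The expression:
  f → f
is always true.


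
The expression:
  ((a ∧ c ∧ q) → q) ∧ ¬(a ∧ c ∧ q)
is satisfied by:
  {c: False, q: False, a: False}
  {a: True, c: False, q: False}
  {q: True, c: False, a: False}
  {a: True, q: True, c: False}
  {c: True, a: False, q: False}
  {a: True, c: True, q: False}
  {q: True, c: True, a: False}


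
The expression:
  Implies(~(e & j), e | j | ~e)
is always true.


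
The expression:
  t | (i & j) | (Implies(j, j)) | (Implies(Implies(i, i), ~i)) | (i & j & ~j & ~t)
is always true.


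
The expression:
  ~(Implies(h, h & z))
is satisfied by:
  {h: True, z: False}


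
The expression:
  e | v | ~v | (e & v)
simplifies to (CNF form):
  True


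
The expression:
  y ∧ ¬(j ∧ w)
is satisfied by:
  {y: True, w: False, j: False}
  {j: True, y: True, w: False}
  {w: True, y: True, j: False}


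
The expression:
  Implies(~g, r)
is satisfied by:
  {r: True, g: True}
  {r: True, g: False}
  {g: True, r: False}


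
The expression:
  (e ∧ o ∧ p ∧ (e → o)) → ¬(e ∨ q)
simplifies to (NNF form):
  ¬e ∨ ¬o ∨ ¬p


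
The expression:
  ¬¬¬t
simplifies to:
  ¬t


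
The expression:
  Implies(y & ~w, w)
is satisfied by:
  {w: True, y: False}
  {y: False, w: False}
  {y: True, w: True}


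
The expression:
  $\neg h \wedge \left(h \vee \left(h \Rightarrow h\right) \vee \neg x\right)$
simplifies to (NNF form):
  $\neg h$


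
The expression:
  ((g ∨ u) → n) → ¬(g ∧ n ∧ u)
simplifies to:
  ¬g ∨ ¬n ∨ ¬u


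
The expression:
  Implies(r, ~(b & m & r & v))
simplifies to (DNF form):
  ~b | ~m | ~r | ~v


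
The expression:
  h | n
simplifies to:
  h | n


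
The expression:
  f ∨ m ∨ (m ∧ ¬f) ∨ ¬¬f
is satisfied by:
  {m: True, f: True}
  {m: True, f: False}
  {f: True, m: False}


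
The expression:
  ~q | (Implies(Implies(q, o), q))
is always true.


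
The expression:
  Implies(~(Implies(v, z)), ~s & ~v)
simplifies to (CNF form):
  z | ~v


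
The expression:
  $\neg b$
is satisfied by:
  {b: False}


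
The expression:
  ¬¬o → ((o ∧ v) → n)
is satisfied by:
  {n: True, v: False, o: False}
  {v: False, o: False, n: False}
  {n: True, o: True, v: False}
  {o: True, v: False, n: False}
  {n: True, v: True, o: False}
  {v: True, n: False, o: False}
  {n: True, o: True, v: True}


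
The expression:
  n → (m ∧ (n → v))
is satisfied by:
  {m: True, v: True, n: False}
  {m: True, v: False, n: False}
  {v: True, m: False, n: False}
  {m: False, v: False, n: False}
  {n: True, m: True, v: True}


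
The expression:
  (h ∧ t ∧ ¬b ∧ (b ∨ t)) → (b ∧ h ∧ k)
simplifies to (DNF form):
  b ∨ ¬h ∨ ¬t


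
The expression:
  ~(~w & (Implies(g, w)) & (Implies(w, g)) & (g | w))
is always true.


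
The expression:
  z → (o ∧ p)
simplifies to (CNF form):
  (o ∨ ¬z) ∧ (p ∨ ¬z)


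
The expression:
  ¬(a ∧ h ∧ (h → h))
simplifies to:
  ¬a ∨ ¬h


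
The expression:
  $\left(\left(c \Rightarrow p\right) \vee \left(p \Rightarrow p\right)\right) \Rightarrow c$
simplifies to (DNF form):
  $c$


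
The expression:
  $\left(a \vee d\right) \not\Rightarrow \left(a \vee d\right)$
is never true.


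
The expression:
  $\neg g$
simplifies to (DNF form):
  $\neg g$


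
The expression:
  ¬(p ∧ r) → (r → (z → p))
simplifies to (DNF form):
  p ∨ ¬r ∨ ¬z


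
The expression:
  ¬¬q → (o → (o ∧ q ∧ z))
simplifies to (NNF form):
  z ∨ ¬o ∨ ¬q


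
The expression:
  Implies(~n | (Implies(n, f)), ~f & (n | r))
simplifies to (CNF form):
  ~f & (n | r)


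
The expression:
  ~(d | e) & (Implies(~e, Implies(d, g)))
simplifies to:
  ~d & ~e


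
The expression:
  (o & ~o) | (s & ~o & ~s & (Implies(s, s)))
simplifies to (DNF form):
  False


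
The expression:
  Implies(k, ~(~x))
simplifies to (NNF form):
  x | ~k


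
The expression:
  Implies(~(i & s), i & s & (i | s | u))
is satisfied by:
  {i: True, s: True}


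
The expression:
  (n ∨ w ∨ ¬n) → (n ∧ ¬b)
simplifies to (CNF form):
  n ∧ ¬b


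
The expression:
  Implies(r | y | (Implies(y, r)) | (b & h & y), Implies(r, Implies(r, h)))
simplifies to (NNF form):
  h | ~r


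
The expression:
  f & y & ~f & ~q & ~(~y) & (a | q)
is never true.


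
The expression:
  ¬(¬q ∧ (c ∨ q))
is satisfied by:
  {q: True, c: False}
  {c: False, q: False}
  {c: True, q: True}


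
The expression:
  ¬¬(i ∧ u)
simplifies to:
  i ∧ u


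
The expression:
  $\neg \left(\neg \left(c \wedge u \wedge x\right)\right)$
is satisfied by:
  {c: True, u: True, x: True}


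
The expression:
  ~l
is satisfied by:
  {l: False}


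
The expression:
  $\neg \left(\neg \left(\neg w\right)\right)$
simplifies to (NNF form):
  $\neg w$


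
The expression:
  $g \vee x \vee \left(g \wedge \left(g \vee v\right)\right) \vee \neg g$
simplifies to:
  $\text{True}$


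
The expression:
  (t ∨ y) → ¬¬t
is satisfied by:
  {t: True, y: False}
  {y: False, t: False}
  {y: True, t: True}


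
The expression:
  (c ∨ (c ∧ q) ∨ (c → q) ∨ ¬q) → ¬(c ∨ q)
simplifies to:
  ¬c ∧ ¬q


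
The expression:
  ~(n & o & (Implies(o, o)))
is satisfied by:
  {o: False, n: False}
  {n: True, o: False}
  {o: True, n: False}


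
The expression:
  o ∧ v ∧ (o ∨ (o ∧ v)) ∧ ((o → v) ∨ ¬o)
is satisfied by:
  {o: True, v: True}


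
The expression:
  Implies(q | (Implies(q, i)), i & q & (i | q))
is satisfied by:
  {i: True, q: True}


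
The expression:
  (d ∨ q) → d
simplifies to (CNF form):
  d ∨ ¬q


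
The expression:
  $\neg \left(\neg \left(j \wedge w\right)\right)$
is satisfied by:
  {j: True, w: True}


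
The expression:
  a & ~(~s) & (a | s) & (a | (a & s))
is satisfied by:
  {a: True, s: True}


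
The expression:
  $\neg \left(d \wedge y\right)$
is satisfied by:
  {d: False, y: False}
  {y: True, d: False}
  {d: True, y: False}


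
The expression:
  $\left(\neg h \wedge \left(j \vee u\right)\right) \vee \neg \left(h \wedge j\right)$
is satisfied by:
  {h: False, j: False}
  {j: True, h: False}
  {h: True, j: False}


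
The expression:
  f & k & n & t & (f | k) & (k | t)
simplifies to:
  f & k & n & t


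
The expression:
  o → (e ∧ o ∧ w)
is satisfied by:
  {e: True, w: True, o: False}
  {e: True, w: False, o: False}
  {w: True, e: False, o: False}
  {e: False, w: False, o: False}
  {e: True, o: True, w: True}


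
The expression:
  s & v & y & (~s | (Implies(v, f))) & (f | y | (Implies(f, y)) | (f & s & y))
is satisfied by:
  {f: True, s: True, y: True, v: True}


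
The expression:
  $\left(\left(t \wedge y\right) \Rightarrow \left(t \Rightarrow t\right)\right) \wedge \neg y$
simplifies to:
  $\neg y$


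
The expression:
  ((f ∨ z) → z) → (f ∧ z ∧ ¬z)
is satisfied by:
  {f: True, z: False}


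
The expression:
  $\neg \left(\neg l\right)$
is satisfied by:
  {l: True}


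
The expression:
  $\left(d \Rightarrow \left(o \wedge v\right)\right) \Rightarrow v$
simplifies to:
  $d \vee v$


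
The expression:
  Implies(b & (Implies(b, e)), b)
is always true.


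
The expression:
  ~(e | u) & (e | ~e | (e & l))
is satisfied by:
  {u: False, e: False}


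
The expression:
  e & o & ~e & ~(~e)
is never true.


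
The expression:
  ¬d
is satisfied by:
  {d: False}


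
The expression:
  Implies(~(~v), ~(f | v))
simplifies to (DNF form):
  ~v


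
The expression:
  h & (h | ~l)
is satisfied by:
  {h: True}


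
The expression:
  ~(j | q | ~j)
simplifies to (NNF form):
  False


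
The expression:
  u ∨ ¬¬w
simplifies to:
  u ∨ w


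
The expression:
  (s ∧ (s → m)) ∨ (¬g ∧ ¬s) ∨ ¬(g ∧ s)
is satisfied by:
  {m: True, s: False, g: False}
  {s: False, g: False, m: False}
  {g: True, m: True, s: False}
  {g: True, s: False, m: False}
  {m: True, s: True, g: False}
  {s: True, m: False, g: False}
  {g: True, s: True, m: True}


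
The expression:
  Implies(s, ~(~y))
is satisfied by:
  {y: True, s: False}
  {s: False, y: False}
  {s: True, y: True}


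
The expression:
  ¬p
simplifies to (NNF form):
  ¬p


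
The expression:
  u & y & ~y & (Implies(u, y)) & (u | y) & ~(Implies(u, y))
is never true.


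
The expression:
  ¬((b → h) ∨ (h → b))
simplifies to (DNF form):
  False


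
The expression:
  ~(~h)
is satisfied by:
  {h: True}


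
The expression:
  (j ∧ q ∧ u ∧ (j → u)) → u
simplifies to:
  True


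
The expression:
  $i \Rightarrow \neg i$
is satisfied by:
  {i: False}


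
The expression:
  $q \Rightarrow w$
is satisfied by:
  {w: True, q: False}
  {q: False, w: False}
  {q: True, w: True}


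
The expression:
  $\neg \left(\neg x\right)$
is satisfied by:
  {x: True}


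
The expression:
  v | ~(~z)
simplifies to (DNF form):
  v | z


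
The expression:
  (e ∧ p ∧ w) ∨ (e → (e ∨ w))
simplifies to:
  True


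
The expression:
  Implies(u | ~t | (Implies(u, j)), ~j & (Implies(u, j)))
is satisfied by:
  {u: False, j: False}


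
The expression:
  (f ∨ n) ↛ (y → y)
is never true.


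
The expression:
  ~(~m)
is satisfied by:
  {m: True}


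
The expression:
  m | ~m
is always true.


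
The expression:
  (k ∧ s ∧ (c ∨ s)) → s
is always true.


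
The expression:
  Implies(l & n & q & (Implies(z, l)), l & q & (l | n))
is always true.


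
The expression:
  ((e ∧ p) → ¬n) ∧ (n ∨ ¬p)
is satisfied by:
  {n: True, e: False, p: False}
  {e: False, p: False, n: False}
  {n: True, e: True, p: False}
  {e: True, n: False, p: False}
  {p: True, n: True, e: False}


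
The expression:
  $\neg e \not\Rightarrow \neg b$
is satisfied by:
  {b: True, e: False}


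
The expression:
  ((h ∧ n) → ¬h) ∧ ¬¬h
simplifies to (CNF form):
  h ∧ ¬n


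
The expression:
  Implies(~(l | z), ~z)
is always true.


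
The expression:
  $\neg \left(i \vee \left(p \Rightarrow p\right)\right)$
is never true.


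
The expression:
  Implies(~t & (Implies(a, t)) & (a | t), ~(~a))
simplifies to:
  True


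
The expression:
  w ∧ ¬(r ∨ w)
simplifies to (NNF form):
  False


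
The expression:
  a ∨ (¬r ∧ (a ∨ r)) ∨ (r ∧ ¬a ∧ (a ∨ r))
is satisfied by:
  {r: True, a: True}
  {r: True, a: False}
  {a: True, r: False}


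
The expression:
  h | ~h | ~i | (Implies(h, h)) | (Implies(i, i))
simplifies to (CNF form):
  True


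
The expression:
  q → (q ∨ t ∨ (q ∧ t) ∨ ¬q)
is always true.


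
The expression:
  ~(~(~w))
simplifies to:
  ~w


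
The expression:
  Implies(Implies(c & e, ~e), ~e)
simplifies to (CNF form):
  c | ~e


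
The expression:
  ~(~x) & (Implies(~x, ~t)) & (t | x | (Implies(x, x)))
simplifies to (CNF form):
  x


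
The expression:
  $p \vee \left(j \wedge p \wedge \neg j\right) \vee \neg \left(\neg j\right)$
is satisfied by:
  {p: True, j: True}
  {p: True, j: False}
  {j: True, p: False}


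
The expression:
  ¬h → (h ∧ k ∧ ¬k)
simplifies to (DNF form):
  h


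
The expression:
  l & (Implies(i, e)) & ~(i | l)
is never true.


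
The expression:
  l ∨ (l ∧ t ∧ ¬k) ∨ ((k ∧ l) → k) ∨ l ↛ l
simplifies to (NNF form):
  True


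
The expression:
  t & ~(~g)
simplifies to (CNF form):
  g & t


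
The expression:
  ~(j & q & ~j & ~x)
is always true.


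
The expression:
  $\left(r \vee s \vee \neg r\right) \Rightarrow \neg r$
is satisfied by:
  {r: False}


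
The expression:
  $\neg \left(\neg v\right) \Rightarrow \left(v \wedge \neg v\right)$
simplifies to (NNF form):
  $\neg v$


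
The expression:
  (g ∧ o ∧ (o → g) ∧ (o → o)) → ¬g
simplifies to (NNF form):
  ¬g ∨ ¬o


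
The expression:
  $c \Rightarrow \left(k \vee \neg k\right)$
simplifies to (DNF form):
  $\text{True}$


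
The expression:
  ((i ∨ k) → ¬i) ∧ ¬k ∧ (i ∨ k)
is never true.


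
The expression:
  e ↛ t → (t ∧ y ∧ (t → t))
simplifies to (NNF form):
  t ∨ ¬e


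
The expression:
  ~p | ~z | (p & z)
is always true.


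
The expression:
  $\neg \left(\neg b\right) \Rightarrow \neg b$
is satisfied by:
  {b: False}


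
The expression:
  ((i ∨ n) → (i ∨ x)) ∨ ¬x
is always true.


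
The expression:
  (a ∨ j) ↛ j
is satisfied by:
  {a: True, j: False}


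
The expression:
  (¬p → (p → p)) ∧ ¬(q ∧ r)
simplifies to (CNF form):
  ¬q ∨ ¬r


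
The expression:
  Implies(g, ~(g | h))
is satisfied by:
  {g: False}


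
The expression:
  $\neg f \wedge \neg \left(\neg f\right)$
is never true.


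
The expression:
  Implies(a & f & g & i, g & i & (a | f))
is always true.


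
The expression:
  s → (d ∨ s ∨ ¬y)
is always true.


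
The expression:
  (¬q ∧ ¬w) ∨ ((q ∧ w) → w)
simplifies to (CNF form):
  True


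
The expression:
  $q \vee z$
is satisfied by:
  {q: True, z: True}
  {q: True, z: False}
  {z: True, q: False}


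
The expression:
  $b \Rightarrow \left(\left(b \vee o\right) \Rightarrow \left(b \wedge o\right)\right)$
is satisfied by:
  {o: True, b: False}
  {b: False, o: False}
  {b: True, o: True}


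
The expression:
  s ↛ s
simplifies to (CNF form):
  False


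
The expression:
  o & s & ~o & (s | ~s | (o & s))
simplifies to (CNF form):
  False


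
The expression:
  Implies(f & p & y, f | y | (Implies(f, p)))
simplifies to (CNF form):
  True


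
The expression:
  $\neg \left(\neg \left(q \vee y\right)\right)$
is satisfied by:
  {y: True, q: True}
  {y: True, q: False}
  {q: True, y: False}


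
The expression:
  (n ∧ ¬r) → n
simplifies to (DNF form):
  True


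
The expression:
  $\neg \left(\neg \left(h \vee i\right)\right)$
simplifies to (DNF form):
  $h \vee i$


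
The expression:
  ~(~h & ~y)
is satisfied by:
  {y: True, h: True}
  {y: True, h: False}
  {h: True, y: False}


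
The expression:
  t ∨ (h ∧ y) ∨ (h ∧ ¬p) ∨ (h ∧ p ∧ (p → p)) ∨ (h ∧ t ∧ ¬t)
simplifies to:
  h ∨ t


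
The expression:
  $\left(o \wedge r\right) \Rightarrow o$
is always true.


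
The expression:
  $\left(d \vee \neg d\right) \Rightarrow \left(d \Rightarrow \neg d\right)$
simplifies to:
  $\neg d$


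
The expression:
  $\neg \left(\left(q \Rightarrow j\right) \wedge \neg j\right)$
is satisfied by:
  {q: True, j: True}
  {q: True, j: False}
  {j: True, q: False}


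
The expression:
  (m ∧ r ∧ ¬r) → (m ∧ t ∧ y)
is always true.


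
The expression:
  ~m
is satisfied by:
  {m: False}


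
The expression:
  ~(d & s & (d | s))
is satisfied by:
  {s: False, d: False}
  {d: True, s: False}
  {s: True, d: False}


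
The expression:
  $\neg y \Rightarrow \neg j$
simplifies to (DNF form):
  $y \vee \neg j$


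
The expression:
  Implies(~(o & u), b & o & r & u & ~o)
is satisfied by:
  {u: True, o: True}


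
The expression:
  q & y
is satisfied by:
  {y: True, q: True}


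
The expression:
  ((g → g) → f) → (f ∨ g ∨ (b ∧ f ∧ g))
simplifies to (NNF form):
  True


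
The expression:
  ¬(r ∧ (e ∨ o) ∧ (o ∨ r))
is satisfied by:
  {o: False, r: False, e: False}
  {e: True, o: False, r: False}
  {o: True, e: False, r: False}
  {e: True, o: True, r: False}
  {r: True, e: False, o: False}


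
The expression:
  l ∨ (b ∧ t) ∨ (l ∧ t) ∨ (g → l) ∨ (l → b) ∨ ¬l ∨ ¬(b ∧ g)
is always true.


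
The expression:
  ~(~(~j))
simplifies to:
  ~j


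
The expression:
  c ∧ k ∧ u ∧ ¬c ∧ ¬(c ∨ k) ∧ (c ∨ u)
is never true.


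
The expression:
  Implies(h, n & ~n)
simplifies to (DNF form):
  ~h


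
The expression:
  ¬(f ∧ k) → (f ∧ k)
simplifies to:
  f ∧ k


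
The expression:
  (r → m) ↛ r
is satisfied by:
  {r: False}


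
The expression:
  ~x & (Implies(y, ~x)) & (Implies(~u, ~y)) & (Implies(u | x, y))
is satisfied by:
  {x: False, u: False, y: False}
  {y: True, u: True, x: False}


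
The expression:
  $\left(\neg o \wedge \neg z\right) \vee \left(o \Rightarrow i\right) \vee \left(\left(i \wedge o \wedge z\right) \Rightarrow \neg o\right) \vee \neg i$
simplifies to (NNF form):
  $\text{True}$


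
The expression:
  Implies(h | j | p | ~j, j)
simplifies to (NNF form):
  j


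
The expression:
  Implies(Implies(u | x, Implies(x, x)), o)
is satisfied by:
  {o: True}


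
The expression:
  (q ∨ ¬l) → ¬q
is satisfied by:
  {q: False}


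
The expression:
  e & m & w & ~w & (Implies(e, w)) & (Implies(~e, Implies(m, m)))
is never true.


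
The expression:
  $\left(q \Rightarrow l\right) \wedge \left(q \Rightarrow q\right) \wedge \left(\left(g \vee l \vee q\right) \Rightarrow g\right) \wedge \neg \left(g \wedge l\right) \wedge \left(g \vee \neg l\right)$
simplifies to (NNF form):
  $\neg l \wedge \neg q$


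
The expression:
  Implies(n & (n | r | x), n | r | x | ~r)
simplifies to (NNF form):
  True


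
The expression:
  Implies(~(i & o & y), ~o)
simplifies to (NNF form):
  ~o | (i & y)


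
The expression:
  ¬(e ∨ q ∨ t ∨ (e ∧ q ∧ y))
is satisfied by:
  {q: False, e: False, t: False}


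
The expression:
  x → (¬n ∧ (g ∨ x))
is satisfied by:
  {x: False, n: False}
  {n: True, x: False}
  {x: True, n: False}


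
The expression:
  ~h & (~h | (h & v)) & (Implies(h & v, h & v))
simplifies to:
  ~h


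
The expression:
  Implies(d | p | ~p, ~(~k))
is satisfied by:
  {k: True}


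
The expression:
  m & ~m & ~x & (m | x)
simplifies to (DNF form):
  False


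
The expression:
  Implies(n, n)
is always true.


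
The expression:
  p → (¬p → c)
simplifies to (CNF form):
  True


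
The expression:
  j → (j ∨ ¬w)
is always true.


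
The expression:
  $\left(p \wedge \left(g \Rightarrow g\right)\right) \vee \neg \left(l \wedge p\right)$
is always true.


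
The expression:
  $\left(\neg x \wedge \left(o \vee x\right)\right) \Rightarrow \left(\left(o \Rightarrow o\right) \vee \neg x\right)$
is always true.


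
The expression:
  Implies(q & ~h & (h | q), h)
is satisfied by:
  {h: True, q: False}
  {q: False, h: False}
  {q: True, h: True}


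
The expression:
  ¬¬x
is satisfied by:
  {x: True}


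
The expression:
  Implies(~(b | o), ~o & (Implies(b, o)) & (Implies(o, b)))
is always true.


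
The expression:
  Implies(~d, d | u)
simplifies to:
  d | u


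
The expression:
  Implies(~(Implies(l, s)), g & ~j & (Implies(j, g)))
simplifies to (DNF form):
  s | ~l | (g & ~j)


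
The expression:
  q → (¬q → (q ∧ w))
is always true.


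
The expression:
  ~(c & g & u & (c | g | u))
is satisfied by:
  {g: False, c: False, u: False}
  {u: True, g: False, c: False}
  {c: True, g: False, u: False}
  {u: True, c: True, g: False}
  {g: True, u: False, c: False}
  {u: True, g: True, c: False}
  {c: True, g: True, u: False}


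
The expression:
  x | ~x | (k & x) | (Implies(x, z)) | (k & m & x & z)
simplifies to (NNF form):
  True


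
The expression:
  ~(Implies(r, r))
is never true.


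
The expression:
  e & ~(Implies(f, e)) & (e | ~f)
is never true.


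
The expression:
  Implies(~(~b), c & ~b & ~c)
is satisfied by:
  {b: False}


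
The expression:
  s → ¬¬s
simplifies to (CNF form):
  True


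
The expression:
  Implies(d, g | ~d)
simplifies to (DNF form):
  g | ~d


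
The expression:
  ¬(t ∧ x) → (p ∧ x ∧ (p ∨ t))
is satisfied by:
  {t: True, p: True, x: True}
  {t: True, x: True, p: False}
  {p: True, x: True, t: False}


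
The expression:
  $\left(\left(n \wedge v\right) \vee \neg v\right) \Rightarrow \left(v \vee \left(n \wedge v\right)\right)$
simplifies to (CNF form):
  $v$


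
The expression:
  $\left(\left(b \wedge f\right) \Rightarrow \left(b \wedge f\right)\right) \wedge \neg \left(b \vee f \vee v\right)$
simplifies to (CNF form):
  $\neg b \wedge \neg f \wedge \neg v$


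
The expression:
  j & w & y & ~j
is never true.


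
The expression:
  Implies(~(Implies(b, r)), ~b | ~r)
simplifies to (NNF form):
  True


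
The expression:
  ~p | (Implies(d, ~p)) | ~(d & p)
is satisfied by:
  {p: False, d: False}
  {d: True, p: False}
  {p: True, d: False}


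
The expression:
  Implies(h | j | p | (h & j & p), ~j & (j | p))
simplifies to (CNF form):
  ~j & (p | ~h)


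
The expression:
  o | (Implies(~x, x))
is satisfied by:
  {x: True, o: True}
  {x: True, o: False}
  {o: True, x: False}


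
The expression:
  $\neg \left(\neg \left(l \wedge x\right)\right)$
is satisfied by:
  {x: True, l: True}


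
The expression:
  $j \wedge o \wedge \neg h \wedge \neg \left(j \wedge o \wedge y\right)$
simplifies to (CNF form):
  $j \wedge o \wedge \neg h \wedge \neg y$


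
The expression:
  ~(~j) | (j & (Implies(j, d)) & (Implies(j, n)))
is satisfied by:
  {j: True}


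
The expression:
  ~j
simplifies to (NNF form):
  ~j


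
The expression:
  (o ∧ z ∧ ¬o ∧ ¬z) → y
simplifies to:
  True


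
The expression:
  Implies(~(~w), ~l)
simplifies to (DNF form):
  ~l | ~w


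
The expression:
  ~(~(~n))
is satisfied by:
  {n: False}


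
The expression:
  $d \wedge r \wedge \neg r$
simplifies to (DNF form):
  $\text{False}$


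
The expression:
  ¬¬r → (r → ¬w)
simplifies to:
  ¬r ∨ ¬w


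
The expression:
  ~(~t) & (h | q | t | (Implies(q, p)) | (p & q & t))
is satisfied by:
  {t: True}


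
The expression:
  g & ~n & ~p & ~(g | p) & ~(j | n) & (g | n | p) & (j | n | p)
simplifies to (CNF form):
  False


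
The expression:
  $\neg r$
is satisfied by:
  {r: False}


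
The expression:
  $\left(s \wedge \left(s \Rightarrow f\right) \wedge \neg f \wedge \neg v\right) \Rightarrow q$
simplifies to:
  $\text{True}$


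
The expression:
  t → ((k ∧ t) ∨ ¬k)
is always true.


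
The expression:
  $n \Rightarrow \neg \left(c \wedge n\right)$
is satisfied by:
  {c: False, n: False}
  {n: True, c: False}
  {c: True, n: False}


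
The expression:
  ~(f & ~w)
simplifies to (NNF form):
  w | ~f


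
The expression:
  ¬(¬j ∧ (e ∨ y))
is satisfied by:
  {j: True, y: False, e: False}
  {e: True, j: True, y: False}
  {j: True, y: True, e: False}
  {e: True, j: True, y: True}
  {e: False, y: False, j: False}


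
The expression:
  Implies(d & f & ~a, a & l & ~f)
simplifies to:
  a | ~d | ~f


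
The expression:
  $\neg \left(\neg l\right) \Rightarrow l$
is always true.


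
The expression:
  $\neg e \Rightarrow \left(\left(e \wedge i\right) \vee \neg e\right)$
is always true.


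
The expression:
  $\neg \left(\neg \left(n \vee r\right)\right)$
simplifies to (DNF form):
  $n \vee r$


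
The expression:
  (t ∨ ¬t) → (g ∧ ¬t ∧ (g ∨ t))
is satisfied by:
  {g: True, t: False}


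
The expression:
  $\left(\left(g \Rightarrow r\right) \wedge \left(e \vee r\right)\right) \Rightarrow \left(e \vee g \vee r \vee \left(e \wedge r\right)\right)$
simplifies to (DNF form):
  $\text{True}$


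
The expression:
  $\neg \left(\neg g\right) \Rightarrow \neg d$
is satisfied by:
  {g: False, d: False}
  {d: True, g: False}
  {g: True, d: False}


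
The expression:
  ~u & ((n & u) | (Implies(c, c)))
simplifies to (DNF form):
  ~u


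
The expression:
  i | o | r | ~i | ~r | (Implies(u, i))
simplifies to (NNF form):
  True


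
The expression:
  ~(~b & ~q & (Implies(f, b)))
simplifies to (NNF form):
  b | f | q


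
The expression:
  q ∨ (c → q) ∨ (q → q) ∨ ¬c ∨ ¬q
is always true.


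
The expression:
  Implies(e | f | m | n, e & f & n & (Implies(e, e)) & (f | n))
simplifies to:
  (e | ~m) & (e | ~n) & (f | ~e) & (n | ~f)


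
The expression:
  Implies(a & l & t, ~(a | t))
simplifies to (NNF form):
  ~a | ~l | ~t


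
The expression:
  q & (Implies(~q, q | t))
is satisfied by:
  {q: True}


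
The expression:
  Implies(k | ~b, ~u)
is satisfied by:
  {b: True, k: False, u: False}
  {k: False, u: False, b: False}
  {b: True, k: True, u: False}
  {k: True, b: False, u: False}
  {u: True, b: True, k: False}


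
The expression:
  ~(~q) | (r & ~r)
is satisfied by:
  {q: True}


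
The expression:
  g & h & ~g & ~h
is never true.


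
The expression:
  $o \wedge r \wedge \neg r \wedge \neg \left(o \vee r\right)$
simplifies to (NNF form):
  $\text{False}$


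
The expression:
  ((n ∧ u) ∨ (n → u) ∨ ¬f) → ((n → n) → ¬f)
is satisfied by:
  {n: True, f: False, u: False}
  {n: False, f: False, u: False}
  {u: True, n: True, f: False}
  {u: True, n: False, f: False}
  {f: True, n: True, u: False}


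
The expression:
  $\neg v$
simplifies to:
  $\neg v$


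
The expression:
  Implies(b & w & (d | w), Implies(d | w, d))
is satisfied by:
  {d: True, w: False, b: False}
  {w: False, b: False, d: False}
  {b: True, d: True, w: False}
  {b: True, w: False, d: False}
  {d: True, w: True, b: False}
  {w: True, d: False, b: False}
  {b: True, w: True, d: True}


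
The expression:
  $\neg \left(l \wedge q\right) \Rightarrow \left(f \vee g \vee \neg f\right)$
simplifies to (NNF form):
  $\text{True}$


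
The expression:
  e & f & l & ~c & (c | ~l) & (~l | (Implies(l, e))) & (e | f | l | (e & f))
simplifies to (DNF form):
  False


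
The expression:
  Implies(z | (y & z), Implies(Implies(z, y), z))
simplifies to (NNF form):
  True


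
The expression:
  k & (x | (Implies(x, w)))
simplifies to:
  k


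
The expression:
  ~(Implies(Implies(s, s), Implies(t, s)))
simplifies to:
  t & ~s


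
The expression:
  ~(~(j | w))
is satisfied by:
  {w: True, j: True}
  {w: True, j: False}
  {j: True, w: False}


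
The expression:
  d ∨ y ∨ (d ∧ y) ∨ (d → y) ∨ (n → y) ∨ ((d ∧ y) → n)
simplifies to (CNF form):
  True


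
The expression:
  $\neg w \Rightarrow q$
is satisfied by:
  {q: True, w: True}
  {q: True, w: False}
  {w: True, q: False}


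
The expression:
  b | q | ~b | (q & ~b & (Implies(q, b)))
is always true.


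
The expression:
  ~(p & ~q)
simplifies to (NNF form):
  q | ~p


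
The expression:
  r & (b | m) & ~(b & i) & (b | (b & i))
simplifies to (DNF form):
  b & r & ~i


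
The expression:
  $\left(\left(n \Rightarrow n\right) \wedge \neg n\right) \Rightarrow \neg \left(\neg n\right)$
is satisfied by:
  {n: True}


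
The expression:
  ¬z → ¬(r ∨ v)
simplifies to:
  z ∨ (¬r ∧ ¬v)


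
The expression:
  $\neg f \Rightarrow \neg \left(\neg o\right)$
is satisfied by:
  {o: True, f: True}
  {o: True, f: False}
  {f: True, o: False}


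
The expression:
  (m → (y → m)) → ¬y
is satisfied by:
  {y: False}


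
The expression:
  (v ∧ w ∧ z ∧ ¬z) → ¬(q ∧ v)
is always true.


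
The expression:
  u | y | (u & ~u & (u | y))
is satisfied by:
  {y: True, u: True}
  {y: True, u: False}
  {u: True, y: False}


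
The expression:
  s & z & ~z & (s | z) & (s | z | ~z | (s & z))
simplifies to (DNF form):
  False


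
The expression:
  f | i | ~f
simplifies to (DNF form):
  True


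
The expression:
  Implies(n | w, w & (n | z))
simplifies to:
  (n & w) | (z & ~n) | (~n & ~w)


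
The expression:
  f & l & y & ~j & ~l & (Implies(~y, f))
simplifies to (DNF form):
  False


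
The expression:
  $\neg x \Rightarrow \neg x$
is always true.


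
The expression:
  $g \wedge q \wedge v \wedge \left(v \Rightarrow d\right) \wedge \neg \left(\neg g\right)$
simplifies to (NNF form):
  $d \wedge g \wedge q \wedge v$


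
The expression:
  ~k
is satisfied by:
  {k: False}


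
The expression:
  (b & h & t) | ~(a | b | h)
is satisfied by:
  {t: True, h: False, b: False, a: False}
  {a: False, h: False, t: False, b: False}
  {b: True, t: True, h: True, a: False}
  {b: True, a: True, t: True, h: True}


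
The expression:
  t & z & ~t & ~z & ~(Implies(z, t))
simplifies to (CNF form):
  False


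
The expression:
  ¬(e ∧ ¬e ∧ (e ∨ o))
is always true.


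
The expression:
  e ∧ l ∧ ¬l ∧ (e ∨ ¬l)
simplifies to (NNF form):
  False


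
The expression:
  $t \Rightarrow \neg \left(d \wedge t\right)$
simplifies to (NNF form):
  $\neg d \vee \neg t$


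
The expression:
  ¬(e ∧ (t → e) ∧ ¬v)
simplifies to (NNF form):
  v ∨ ¬e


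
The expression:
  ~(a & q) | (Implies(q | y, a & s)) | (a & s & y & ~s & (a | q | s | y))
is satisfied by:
  {s: True, q: False, a: False}
  {s: False, q: False, a: False}
  {a: True, s: True, q: False}
  {a: True, s: False, q: False}
  {q: True, s: True, a: False}
  {q: True, s: False, a: False}
  {q: True, a: True, s: True}


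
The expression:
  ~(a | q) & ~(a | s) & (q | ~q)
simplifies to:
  ~a & ~q & ~s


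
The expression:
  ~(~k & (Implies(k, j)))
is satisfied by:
  {k: True}


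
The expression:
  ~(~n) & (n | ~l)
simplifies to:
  n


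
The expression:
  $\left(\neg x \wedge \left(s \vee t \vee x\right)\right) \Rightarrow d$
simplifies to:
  $d \vee x \vee \left(\neg s \wedge \neg t\right)$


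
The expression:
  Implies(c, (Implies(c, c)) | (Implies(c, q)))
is always true.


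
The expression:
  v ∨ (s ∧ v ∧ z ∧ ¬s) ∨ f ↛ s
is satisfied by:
  {v: True, f: True, s: False}
  {v: True, s: False, f: False}
  {v: True, f: True, s: True}
  {v: True, s: True, f: False}
  {f: True, s: False, v: False}


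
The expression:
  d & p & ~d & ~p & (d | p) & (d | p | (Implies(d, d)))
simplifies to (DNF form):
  False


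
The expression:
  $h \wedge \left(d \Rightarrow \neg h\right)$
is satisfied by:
  {h: True, d: False}


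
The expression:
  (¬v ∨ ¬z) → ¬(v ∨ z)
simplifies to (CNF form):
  (v ∨ ¬v) ∧ (v ∨ ¬z) ∧ (z ∨ ¬v) ∧ (z ∨ ¬z)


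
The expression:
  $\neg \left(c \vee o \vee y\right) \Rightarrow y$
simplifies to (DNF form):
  $c \vee o \vee y$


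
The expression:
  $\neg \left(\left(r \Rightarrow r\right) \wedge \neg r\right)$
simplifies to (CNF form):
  $r$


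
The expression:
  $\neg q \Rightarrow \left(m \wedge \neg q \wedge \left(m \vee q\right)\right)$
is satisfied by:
  {q: True, m: True}
  {q: True, m: False}
  {m: True, q: False}


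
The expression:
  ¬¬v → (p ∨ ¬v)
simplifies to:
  p ∨ ¬v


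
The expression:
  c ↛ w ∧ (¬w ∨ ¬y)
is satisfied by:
  {c: True, w: False}


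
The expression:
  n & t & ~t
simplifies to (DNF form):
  False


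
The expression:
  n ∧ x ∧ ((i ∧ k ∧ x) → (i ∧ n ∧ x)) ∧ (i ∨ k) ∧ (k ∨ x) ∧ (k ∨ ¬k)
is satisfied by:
  {i: True, k: True, x: True, n: True}
  {i: True, x: True, n: True, k: False}
  {k: True, x: True, n: True, i: False}


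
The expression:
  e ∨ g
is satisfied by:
  {e: True, g: True}
  {e: True, g: False}
  {g: True, e: False}


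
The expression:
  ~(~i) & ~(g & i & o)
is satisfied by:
  {i: True, g: False, o: False}
  {i: True, o: True, g: False}
  {i: True, g: True, o: False}


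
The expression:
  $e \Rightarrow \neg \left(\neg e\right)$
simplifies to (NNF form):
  $\text{True}$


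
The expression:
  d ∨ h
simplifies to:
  d ∨ h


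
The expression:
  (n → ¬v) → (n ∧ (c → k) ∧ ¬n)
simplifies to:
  n ∧ v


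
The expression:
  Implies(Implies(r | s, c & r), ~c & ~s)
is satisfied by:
  {s: True, r: False, c: False}
  {r: False, c: False, s: False}
  {s: True, r: True, c: False}
  {r: True, s: False, c: False}
  {c: True, s: True, r: False}


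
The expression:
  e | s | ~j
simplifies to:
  e | s | ~j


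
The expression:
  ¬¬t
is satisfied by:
  {t: True}


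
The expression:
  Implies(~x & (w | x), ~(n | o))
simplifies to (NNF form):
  x | ~w | (~n & ~o)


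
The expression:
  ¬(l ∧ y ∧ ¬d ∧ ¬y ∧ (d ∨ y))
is always true.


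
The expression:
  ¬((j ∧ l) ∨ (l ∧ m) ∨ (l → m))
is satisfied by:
  {l: True, j: False, m: False}


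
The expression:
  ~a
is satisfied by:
  {a: False}


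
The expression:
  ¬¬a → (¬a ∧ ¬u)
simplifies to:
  ¬a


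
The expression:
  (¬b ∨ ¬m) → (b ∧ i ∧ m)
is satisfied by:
  {m: True, b: True}


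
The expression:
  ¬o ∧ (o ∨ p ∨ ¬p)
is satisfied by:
  {o: False}


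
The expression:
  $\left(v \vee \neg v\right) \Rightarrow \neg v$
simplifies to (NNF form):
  $\neg v$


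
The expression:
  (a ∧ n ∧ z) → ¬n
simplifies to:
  ¬a ∨ ¬n ∨ ¬z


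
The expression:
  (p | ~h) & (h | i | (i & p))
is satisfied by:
  {p: True, i: True, h: False}
  {i: True, h: False, p: False}
  {p: True, h: True, i: True}
  {p: True, h: True, i: False}


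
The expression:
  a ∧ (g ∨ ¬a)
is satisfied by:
  {a: True, g: True}


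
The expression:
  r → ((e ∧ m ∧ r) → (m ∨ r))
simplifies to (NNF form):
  True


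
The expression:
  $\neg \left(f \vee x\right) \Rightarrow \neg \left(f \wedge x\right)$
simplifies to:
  $\text{True}$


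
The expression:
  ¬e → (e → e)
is always true.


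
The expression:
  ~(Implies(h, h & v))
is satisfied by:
  {h: True, v: False}


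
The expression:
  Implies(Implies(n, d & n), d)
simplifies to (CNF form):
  d | n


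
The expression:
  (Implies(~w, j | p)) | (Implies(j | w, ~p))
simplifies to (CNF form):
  True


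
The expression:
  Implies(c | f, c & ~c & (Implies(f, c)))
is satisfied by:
  {f: False, c: False}


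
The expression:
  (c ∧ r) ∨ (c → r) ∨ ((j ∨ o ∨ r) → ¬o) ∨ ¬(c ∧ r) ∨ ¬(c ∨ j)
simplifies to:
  True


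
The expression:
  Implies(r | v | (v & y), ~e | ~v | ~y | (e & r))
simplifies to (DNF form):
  r | ~e | ~v | ~y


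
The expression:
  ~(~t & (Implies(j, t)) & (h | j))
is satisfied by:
  {t: True, j: True, h: False}
  {t: True, j: False, h: False}
  {j: True, t: False, h: False}
  {t: False, j: False, h: False}
  {h: True, t: True, j: True}
  {h: True, t: True, j: False}
  {h: True, j: True, t: False}


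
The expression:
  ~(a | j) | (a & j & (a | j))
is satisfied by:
  {j: False, a: False}
  {a: True, j: True}


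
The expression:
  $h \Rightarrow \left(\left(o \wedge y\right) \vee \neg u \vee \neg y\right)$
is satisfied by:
  {o: True, h: False, u: False, y: False}
  {o: False, h: False, u: False, y: False}
  {y: True, o: True, h: False, u: False}
  {y: True, o: False, h: False, u: False}
  {o: True, u: True, y: False, h: False}
  {u: True, y: False, h: False, o: False}
  {y: True, u: True, o: True, h: False}
  {y: True, u: True, o: False, h: False}
  {o: True, h: True, y: False, u: False}
  {h: True, y: False, u: False, o: False}
  {o: True, y: True, h: True, u: False}
  {y: True, h: True, o: False, u: False}
  {o: True, u: True, h: True, y: False}
  {u: True, h: True, y: False, o: False}
  {y: True, u: True, h: True, o: True}
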